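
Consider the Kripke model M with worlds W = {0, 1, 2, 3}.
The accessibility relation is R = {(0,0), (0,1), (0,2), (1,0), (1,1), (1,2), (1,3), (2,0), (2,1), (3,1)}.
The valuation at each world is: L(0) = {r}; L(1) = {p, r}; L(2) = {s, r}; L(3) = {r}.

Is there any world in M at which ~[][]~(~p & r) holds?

Yes

Recall that []ψ holds at a world iff ψ holds at every accessible world, and <>ψ holds iff ψ holds at some accessible world.
Let φ = ~[][]~(~p & r). Evaluate φ at each world:
  0 (successors {0, 1, 2}): φ is true.
  1 (successors {0, 1, 2, 3}): φ is true.
  2 (successors {0, 1}): φ is true.
  3 (successors {1}): φ is true.
Detail at 0 (witness):
  At 0: [][]~(~p & r) is false, so ~[][]~(~p & r) is true.
    At 0: [][]~(~p & r) requires []~(~p & r) at every successor {0, 1, 2}.
      []~(~p & r) fails at 0, so [][]~(~p & r) is false at 0.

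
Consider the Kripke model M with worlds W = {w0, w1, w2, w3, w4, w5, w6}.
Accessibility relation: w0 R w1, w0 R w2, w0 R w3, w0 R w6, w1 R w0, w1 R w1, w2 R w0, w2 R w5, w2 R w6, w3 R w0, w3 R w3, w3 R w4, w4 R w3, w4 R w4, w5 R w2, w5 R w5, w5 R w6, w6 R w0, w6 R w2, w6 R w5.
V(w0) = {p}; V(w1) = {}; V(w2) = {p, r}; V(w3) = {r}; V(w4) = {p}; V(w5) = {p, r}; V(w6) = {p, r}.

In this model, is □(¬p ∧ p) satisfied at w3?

No

At w3: □(¬p ∧ p) requires ¬p ∧ p at every successor {w0, w3, w4}.
  ¬p ∧ p fails at w0, so □(¬p ∧ p) is false at w3.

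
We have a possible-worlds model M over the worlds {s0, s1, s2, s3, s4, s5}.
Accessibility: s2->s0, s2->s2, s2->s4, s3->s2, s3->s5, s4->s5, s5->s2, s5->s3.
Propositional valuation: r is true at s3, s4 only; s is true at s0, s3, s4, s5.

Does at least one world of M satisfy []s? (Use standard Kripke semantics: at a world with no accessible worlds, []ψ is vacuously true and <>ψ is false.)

Let φ = []s. Evaluate φ at each world:
  s0 (successors ∅): φ is true.
  s1 (successors ∅): φ is true.
  s2 (successors {s0, s2, s4}): φ is false.
  s3 (successors {s2, s5}): φ is false.
  s4 (successors {s5}): φ is true.
  s5 (successors {s2, s3}): φ is false.
Detail at s0 (witness):
  At s0: no accessible worlds, so []s holds vacuously.

Yes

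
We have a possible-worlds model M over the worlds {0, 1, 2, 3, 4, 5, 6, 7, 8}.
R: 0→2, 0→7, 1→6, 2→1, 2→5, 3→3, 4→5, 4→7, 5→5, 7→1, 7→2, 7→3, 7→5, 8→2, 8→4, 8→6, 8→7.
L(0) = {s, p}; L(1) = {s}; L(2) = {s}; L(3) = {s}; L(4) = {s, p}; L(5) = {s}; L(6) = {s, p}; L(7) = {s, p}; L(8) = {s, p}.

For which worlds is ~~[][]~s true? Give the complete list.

Let φ = ~~[][]~s. Evaluate φ at each world:
  0 (successors {2, 7}): φ is false.
  1 (successors {6}): φ is true.
  2 (successors {1, 5}): φ is false.
  3 (successors {3}): φ is false.
  4 (successors {5, 7}): φ is false.
  5 (successors {5}): φ is false.
  6 (successors ∅): φ is true.
  7 (successors {1, 2, 3, 5}): φ is false.
  8 (successors {2, 4, 6, 7}): φ is false.
For instance, at 7:
  At 7: ~[][]~s is true, so ~~[][]~s is false.
    At 7: [][]~s is false, so ~[][]~s is true.
      At 7: [][]~s requires []~s at every successor {1, 2, 3, 5}.
        []~s fails at 1, so [][]~s is false at 7.
Satisfying worlds: {1, 6}

1, 6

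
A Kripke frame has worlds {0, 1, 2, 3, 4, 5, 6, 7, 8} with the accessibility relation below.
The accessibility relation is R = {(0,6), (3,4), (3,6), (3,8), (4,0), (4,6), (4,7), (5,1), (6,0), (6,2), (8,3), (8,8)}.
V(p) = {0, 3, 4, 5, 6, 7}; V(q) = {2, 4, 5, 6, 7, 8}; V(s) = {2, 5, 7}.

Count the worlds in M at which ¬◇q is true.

4

Let φ = ¬◇q. Evaluate φ at each world:
  0 (successors {6}): φ is false.
  1 (successors ∅): φ is true.
  2 (successors ∅): φ is true.
  3 (successors {4, 6, 8}): φ is false.
  4 (successors {0, 6, 7}): φ is false.
  5 (successors {1}): φ is true.
  6 (successors {0, 2}): φ is false.
  7 (successors ∅): φ is true.
  8 (successors {3, 8}): φ is false.
For instance, at 0:
  At 0: ◇q is true, so ¬◇q is false.
    At 0: ◇q requires q at some successor in {6}.
      q holds at 6, so ◇q is true at 0.
Satisfying worlds: {1, 2, 5, 7}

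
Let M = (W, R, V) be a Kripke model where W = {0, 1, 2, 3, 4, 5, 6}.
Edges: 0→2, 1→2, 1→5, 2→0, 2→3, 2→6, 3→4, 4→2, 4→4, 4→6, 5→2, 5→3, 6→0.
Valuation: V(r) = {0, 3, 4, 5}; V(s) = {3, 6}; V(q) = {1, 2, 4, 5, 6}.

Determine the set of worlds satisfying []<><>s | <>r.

Let φ = []<><>s | <>r. Evaluate φ at each world:
  0 (successors {2}): φ is false.
  1 (successors {2, 5}): φ is true.
  2 (successors {0, 3, 6}): φ is true.
  3 (successors {4}): φ is true.
  4 (successors {2, 4, 6}): φ is true.
  5 (successors {2, 3}): φ is true.
  6 (successors {0}): φ is true.
For instance, at 6:
  At 6: []<><>s is true, <>r is true, so []<><>s | <>r is true.
    At 6: []<><>s requires <><>s at every successor {0}.
      At 0: <><>s is true.
    So []<><>s is true at 6.
    At 6: <>r requires r at some successor in {0}.
      r holds at 0, so <>r is true at 6.
Satisfying worlds: {1, 2, 3, 4, 5, 6}

1, 2, 3, 4, 5, 6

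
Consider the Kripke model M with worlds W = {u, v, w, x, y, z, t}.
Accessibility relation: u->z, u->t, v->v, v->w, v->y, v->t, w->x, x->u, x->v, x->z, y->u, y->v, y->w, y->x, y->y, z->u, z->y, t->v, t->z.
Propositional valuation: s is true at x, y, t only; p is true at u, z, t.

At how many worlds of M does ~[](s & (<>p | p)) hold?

Let φ = ~[](s & (<>p | p)). Evaluate φ at each world:
  u (successors {z, t}): φ is true.
  v (successors {v, w, y, t}): φ is true.
  w (successors {x}): φ is false.
  x (successors {u, v, z}): φ is true.
  y (successors {u, v, w, x, y}): φ is true.
  z (successors {u, y}): φ is true.
  t (successors {v, z}): φ is true.
For instance, at v:
  At v: [](s & (<>p | p)) is false, so ~[](s & (<>p | p)) is true.
    At v: [](s & (<>p | p)) requires s & (<>p | p) at every successor {v, w, y, t}.
      s & (<>p | p) fails at v, so [](s & (<>p | p)) is false at v.
Satisfying worlds: {u, v, x, y, z, t}

6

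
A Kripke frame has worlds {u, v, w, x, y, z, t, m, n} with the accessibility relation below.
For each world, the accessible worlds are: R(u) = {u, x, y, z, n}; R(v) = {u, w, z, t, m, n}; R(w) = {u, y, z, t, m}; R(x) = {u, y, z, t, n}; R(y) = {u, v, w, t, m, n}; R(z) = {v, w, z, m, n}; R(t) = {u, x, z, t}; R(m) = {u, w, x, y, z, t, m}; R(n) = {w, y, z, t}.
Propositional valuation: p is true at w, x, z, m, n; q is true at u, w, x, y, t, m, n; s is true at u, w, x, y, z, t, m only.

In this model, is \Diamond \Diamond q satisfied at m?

Yes

Recall that \Diamond ψ holds at a world iff ψ holds at some accessible world.
At m: \Diamond \Diamond q requires \Diamond q at some successor in {u, w, x, y, z, t, m}.
  \Diamond q holds at u, so \Diamond \Diamond q is true at m.
    At u: \Diamond q requires q at some successor in {u, x, y, z, n}.
      q holds at u, so \Diamond q is true at u.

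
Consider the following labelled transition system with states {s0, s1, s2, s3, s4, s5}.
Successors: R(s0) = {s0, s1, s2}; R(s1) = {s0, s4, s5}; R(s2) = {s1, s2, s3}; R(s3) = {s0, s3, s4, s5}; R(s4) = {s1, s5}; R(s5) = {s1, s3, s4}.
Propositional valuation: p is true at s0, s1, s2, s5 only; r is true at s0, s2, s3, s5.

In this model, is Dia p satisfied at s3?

Yes

At s3: Dia p requires p at some successor in {s0, s3, s4, s5}.
  p holds at s0, so Dia p is true at s3.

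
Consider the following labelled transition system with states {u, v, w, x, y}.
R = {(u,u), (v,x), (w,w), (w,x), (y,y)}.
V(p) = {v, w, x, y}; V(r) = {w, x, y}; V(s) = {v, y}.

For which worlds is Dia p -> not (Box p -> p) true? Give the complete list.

Let φ = Dia p -> not (Box p -> p). Evaluate φ at each world:
  u (successors {u}): φ is true.
  v (successors {x}): φ is false.
  w (successors {w, x}): φ is false.
  x (successors ∅): φ is true.
  y (successors {y}): φ is false.
For instance, at v:
  At v: Dia p is true, not (Box p -> p) is false, so Dia p -> not (Box p -> p) is false.
    At v: Dia p requires p at some successor in {x}.
      p holds at x, so Dia p is true at v.
    At v: Box p -> p is true, so not (Box p -> p) is false.
      At v: Box p is true, p is true, so Box p -> p is true.
Satisfying worlds: {u, x}

u, x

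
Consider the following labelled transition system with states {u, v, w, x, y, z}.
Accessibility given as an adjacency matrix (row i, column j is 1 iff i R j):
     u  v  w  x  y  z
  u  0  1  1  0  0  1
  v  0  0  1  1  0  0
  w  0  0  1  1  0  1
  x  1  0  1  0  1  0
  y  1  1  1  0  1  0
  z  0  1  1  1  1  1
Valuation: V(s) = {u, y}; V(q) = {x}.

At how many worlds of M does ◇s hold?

Recall that ◇ψ holds at a world iff ψ holds at some accessible world.
Let φ = ◇s. Evaluate φ at each world:
  u (successors {v, w, z}): φ is false.
  v (successors {w, x}): φ is false.
  w (successors {w, x, z}): φ is false.
  x (successors {u, w, y}): φ is true.
  y (successors {u, v, w, y}): φ is true.
  z (successors {v, w, x, y, z}): φ is true.
For instance, at z:
  At z: ◇s requires s at some successor in {v, w, x, y, z}.
    s holds at y, so ◇s is true at z.
Satisfying worlds: {x, y, z}

3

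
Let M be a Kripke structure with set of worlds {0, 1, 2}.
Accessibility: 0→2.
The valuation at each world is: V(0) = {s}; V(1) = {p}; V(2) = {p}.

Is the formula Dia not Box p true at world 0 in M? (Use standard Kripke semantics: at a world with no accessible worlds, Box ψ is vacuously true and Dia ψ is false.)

At 0: Dia not Box p requires not Box p at some successor in {2}.
  At 2: not Box p is false.
So Dia not Box p is false at 0.

No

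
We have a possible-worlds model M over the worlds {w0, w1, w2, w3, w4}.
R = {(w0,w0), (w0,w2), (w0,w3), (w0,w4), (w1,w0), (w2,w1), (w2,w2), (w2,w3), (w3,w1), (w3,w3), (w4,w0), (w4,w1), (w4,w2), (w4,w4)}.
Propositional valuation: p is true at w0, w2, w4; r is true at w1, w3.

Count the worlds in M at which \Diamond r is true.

4

Let φ = \Diamond r. Evaluate φ at each world:
  w0 (successors {w0, w2, w3, w4}): φ is true.
  w1 (successors {w0}): φ is false.
  w2 (successors {w1, w2, w3}): φ is true.
  w3 (successors {w1, w3}): φ is true.
  w4 (successors {w0, w1, w2, w4}): φ is true.
For instance, at w3:
  At w3: \Diamond r requires r at some successor in {w1, w3}.
    r holds at w1, so \Diamond r is true at w3.
Satisfying worlds: {w0, w2, w3, w4}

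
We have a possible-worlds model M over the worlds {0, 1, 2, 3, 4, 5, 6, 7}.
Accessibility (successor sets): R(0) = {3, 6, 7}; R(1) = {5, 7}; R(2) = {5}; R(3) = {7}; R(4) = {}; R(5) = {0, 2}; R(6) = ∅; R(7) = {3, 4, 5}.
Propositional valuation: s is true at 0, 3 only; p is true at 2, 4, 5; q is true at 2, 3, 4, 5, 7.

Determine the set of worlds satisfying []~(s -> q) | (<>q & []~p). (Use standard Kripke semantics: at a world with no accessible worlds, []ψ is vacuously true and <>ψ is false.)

0, 3, 4, 6

Let φ = []~(s -> q) | (<>q & []~p). Evaluate φ at each world:
  0 (successors {3, 6, 7}): φ is true.
  1 (successors {5, 7}): φ is false.
  2 (successors {5}): φ is false.
  3 (successors {7}): φ is true.
  4 (successors ∅): φ is true.
  5 (successors {0, 2}): φ is false.
  6 (successors ∅): φ is true.
  7 (successors {3, 4, 5}): φ is false.
For instance, at 2:
  At 2: []~(s -> q) is false, <>q & []~p is false, so []~(s -> q) | (<>q & []~p) is false.
    At 2: []~(s -> q) requires ~(s -> q) at every successor {5}.
      ~(s -> q) fails at 5, so []~(s -> q) is false at 2.
    At 2: <>q is true, []~p is false, so <>q & []~p is false.
      At 2: <>q requires q at some successor in {5}.
        q holds at 5, so <>q is true at 2.
      At 2: []~p requires ~p at every successor {5}.
        ~p fails at 5, so []~p is false at 2.
Satisfying worlds: {0, 3, 4, 6}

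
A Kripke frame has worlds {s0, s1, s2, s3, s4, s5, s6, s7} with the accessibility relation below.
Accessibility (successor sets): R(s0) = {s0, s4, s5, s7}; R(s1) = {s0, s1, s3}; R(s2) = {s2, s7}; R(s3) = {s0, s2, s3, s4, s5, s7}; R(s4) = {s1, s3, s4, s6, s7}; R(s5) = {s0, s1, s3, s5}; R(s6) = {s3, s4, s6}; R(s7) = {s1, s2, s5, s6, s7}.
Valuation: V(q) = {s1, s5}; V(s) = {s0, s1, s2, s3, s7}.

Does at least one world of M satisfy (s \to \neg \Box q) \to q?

Let φ = (s \to \neg \Box q) \to q. Evaluate φ at each world:
  s0 (successors {s0, s4, s5, s7}): φ is false.
  s1 (successors {s0, s1, s3}): φ is true.
  s2 (successors {s2, s7}): φ is false.
  s3 (successors {s0, s2, s3, s4, s5, s7}): φ is false.
  s4 (successors {s1, s3, s4, s6, s7}): φ is false.
  s5 (successors {s0, s1, s3, s5}): φ is true.
  s6 (successors {s3, s4, s6}): φ is false.
  s7 (successors {s1, s2, s5, s6, s7}): φ is false.
Detail at s1 (witness):
  At s1: s \to \neg \Box q is true, q is true, so (s \to \neg \Box q) \to q is true.
    At s1: s is true, \neg \Box q is true, so s \to \neg \Box q is true.
      At s1: \Box q is false, so \neg \Box q is true.

Yes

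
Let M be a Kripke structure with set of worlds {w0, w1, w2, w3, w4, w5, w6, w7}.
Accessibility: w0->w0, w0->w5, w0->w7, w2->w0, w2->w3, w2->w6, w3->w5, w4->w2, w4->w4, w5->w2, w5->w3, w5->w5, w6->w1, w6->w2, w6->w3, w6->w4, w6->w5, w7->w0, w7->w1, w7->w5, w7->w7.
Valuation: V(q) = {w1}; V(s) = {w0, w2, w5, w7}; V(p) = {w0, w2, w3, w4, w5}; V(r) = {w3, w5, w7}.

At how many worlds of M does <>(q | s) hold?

Let φ = <>(q | s). Evaluate φ at each world:
  w0 (successors {w0, w5, w7}): φ is true.
  w1 (successors ∅): φ is false.
  w2 (successors {w0, w3, w6}): φ is true.
  w3 (successors {w5}): φ is true.
  w4 (successors {w2, w4}): φ is true.
  w5 (successors {w2, w3, w5}): φ is true.
  w6 (successors {w1, w2, w3, w4, w5}): φ is true.
  w7 (successors {w0, w1, w5, w7}): φ is true.
For instance, at w5:
  At w5: <>(q | s) requires q | s at some successor in {w2, w3, w5}.
    q | s holds at w2, so <>(q | s) is true at w5.
Satisfying worlds: {w0, w2, w3, w4, w5, w6, w7}

7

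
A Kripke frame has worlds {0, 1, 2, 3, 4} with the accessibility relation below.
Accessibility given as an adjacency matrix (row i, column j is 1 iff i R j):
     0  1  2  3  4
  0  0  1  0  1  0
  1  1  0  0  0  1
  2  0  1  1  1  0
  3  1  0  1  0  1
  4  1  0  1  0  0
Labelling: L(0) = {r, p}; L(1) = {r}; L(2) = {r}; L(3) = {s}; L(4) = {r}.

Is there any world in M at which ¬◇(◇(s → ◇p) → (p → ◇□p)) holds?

Let φ = ¬◇(◇(s → ◇p) → (p → ◇□p)). Evaluate φ at each world:
  0 (successors {1, 3}): φ is false.
  1 (successors {0, 4}): φ is false.
  2 (successors {1, 2, 3}): φ is false.
  3 (successors {0, 2, 4}): φ is false.
  4 (successors {0, 2}): φ is false.
For instance, at 4:
  At 4: ◇(◇(s → ◇p) → (p → ◇□p)) is true, so ¬◇(◇(s → ◇p) → (p → ◇□p)) is false.
    At 4: ◇(◇(s → ◇p) → (p → ◇□p)) requires ◇(s → ◇p) → (p → ◇□p) at some successor in {0, 2}.
      ◇(s → ◇p) → (p → ◇□p) holds at 2, so ◇(◇(s → ◇p) → (p → ◇□p)) is true at 4.

No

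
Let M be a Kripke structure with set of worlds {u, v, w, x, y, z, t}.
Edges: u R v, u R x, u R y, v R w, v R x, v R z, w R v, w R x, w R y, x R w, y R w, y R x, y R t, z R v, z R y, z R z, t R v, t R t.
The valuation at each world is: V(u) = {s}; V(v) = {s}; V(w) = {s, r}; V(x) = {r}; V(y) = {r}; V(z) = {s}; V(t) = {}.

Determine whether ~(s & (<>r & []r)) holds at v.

Recall that []ψ holds at a world iff ψ holds at every accessible world, and <>ψ holds iff ψ holds at some accessible world.
At v: s & (<>r & []r) is false, so ~(s & (<>r & []r)) is true.
  At v: s is true, <>r & []r is false, so s & (<>r & []r) is false.
    At v: <>r is true, []r is false, so <>r & []r is false.
      At v: <>r requires r at some successor in {w, x, z}.
        r holds at w, so <>r is true at v.
      At v: []r requires r at every successor {w, x, z}.
        r fails at z, so []r is false at v.

Yes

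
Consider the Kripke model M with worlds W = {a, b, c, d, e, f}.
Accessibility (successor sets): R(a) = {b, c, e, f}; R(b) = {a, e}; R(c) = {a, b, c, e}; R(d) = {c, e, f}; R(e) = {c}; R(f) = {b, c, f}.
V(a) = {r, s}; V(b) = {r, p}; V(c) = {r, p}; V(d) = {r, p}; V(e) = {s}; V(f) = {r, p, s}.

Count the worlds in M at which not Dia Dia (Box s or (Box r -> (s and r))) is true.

Let φ = not Dia Dia (Box s or (Box r -> (s and r))). Evaluate φ at each world:
  a (successors {b, c, e, f}): φ is false.
  b (successors {a, e}): φ is false.
  c (successors {a, b, c, e}): φ is false.
  d (successors {c, e, f}): φ is false.
  e (successors {c}): φ is false.
  f (successors {b, c, f}): φ is false.
For instance, at a:
  At a: Dia Dia (Box s or (Box r -> (s and r))) is true, so not Dia Dia (Box s or (Box r -> (s and r))) is false.
    At a: Dia Dia (Box s or (Box r -> (s and r))) requires Dia (Box s or (Box r -> (s and r))) at some successor in {b, c, e, f}.
      Dia (Box s or (Box r -> (s and r))) holds at b, so Dia Dia (Box s or (Box r -> (s and r))) is true at a.
Satisfying worlds: none.

0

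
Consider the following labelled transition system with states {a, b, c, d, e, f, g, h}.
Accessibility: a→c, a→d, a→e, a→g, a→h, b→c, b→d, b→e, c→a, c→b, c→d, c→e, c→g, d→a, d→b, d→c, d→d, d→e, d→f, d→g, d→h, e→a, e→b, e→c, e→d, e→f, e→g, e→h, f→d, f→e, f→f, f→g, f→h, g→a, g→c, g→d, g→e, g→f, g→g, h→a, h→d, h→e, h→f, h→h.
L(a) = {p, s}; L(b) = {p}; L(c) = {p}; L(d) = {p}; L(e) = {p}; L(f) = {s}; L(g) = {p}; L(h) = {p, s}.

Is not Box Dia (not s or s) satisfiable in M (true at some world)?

No

Let φ = not Box Dia (not s or s). Evaluate φ at each world:
  a (successors {c, d, e, g, h}): φ is false.
  b (successors {c, d, e}): φ is false.
  c (successors {a, b, d, e, g}): φ is false.
  d (successors {a, b, c, d, e, f, g, h}): φ is false.
  e (successors {a, b, c, d, f, g, h}): φ is false.
  f (successors {d, e, f, g, h}): φ is false.
  g (successors {a, c, d, e, f, g}): φ is false.
  h (successors {a, d, e, f, h}): φ is false.
For instance, at d:
  At d: Box Dia (not s or s) is true, so not Box Dia (not s or s) is false.
    At d: Box Dia (not s or s) requires Dia (not s or s) at every successor {a, b, c, d, e, f, g, h}.
      At a: Dia (not s or s) is true.
      At b: Dia (not s or s) is true.
      At c: Dia (not s or s) is true.
      At d: Dia (not s or s) is true.
      At e: Dia (not s or s) is true.
      At f: Dia (not s or s) is true.
      At g: Dia (not s or s) is true.
      At h: Dia (not s or s) is true.
    So Box Dia (not s or s) is true at d.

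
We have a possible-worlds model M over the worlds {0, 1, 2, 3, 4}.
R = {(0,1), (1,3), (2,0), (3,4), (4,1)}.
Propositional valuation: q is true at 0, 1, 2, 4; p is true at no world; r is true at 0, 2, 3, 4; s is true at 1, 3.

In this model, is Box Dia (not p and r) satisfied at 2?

At 2: Box Dia (not p and r) requires Dia (not p and r) at every successor {0}.
  Dia (not p and r) fails at 0, so Box Dia (not p and r) is false at 2.
    At 0: Dia (not p and r) requires not p and r at some successor in {1}.
      At 1: not p and r is false.
    So Dia (not p and r) is false at 0.

No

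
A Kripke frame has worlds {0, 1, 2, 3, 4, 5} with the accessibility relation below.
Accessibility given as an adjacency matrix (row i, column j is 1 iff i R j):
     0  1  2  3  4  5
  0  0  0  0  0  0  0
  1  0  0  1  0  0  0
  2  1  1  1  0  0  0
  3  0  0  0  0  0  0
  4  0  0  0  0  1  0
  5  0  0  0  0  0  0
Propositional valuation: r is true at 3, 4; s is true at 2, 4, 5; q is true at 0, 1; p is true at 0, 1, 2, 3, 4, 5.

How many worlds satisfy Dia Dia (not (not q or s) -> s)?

Let φ = Dia Dia (not (not q or s) -> s). Evaluate φ at each world:
  0 (successors ∅): φ is false.
  1 (successors {2}): φ is true.
  2 (successors {0, 1, 2}): φ is true.
  3 (successors ∅): φ is false.
  4 (successors {4}): φ is true.
  5 (successors ∅): φ is false.
For instance, at 4:
  At 4: Dia Dia (not (not q or s) -> s) requires Dia (not (not q or s) -> s) at some successor in {4}.
    Dia (not (not q or s) -> s) holds at 4, so Dia Dia (not (not q or s) -> s) is true at 4.
      At 4: Dia (not (not q or s) -> s) requires not (not q or s) -> s at some successor in {4}.
        not (not q or s) -> s holds at 4, so Dia (not (not q or s) -> s) is true at 4.
Satisfying worlds: {1, 2, 4}

3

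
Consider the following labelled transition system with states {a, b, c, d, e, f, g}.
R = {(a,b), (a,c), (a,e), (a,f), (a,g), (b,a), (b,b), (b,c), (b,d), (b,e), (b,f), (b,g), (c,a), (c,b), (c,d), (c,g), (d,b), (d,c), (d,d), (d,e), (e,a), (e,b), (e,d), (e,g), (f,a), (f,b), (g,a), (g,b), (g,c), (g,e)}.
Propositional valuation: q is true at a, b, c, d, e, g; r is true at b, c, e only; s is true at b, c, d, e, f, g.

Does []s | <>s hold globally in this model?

Let φ = []s | <>s. Evaluate φ at each world:
  a (successors {b, c, e, f, g}): φ is true.
  b (successors {a, b, c, d, e, f, g}): φ is true.
  c (successors {a, b, d, g}): φ is true.
  d (successors {b, c, d, e}): φ is true.
  e (successors {a, b, d, g}): φ is true.
  f (successors {a, b}): φ is true.
  g (successors {a, b, c, e}): φ is true.
For instance, at c:
  At c: []s is false, <>s is true, so []s | <>s is true.
    At c: []s requires s at every successor {a, b, d, g}.
      s fails at a, so []s is false at c.
    At c: <>s requires s at some successor in {a, b, d, g}.
      s holds at b, so <>s is true at c.

Yes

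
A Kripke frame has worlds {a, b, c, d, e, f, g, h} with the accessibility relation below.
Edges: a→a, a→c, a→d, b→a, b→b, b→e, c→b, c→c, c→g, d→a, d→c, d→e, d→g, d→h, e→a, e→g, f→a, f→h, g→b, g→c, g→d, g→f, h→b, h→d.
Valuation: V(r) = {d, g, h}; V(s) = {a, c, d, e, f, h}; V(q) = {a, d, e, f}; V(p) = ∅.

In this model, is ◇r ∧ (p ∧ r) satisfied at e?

No

At e: ◇r is true, p ∧ r is false, so ◇r ∧ (p ∧ r) is false.
  At e: ◇r requires r at some successor in {a, g}.
    r holds at g, so ◇r is true at e.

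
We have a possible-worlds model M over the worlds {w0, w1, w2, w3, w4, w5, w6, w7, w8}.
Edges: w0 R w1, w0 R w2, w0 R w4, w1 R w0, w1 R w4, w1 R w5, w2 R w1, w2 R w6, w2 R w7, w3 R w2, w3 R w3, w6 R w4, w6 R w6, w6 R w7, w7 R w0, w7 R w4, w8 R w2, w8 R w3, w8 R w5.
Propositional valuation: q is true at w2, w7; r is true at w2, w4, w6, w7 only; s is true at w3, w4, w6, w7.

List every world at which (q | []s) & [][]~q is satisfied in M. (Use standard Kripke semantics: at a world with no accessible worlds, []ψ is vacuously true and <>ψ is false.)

Let φ = (q | []s) & [][]~q. Evaluate φ at each world:
  w0 (successors {w1, w2, w4}): φ is false.
  w1 (successors {w0, w4, w5}): φ is false.
  w2 (successors {w1, w6, w7}): φ is false.
  w3 (successors {w2, w3}): φ is false.
  w4 (successors ∅): φ is true.
  w5 (successors ∅): φ is true.
  w6 (successors {w4, w6, w7}): φ is false.
  w7 (successors {w0, w4}): φ is false.
  w8 (successors {w2, w3, w5}): φ is false.
For instance, at w3:
  At w3: q | []s is false, [][]~q is false, so (q | []s) & [][]~q is false.
    At w3: q is false, []s is false, so q | []s is false.
      At w3: []s requires s at every successor {w2, w3}.
        s fails at w2, so []s is false at w3.
    At w3: [][]~q requires []~q at every successor {w2, w3}.
      []~q fails at w2, so [][]~q is false at w3.
Satisfying worlds: {w4, w5}

w4, w5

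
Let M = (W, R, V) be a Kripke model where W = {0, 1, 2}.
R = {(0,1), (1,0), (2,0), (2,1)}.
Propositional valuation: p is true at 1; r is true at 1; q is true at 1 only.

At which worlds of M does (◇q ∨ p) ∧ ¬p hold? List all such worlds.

Let φ = (◇q ∨ p) ∧ ¬p. Evaluate φ at each world:
  0 (successors {1}): φ is true.
  1 (successors {0}): φ is false.
  2 (successors {0, 1}): φ is true.
For instance, at 2:
  At 2: ◇q ∨ p is true, ¬p is true, so (◇q ∨ p) ∧ ¬p is true.
    At 2: ◇q is true, p is false, so ◇q ∨ p is true.
      At 2: ◇q requires q at some successor in {0, 1}.
        q holds at 1, so ◇q is true at 2.
Satisfying worlds: {0, 2}

0, 2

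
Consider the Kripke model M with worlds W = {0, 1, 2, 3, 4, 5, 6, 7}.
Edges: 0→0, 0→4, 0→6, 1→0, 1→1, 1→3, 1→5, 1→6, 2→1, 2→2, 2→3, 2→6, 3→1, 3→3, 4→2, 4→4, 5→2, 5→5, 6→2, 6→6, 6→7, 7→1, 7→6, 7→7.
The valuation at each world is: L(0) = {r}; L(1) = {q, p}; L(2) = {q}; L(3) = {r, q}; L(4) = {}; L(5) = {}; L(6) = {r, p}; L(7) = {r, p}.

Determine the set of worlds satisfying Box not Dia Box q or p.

0, 1, 6, 7

Let φ = Box not Dia Box q or p. Evaluate φ at each world:
  0 (successors {0, 4, 6}): φ is true.
  1 (successors {0, 1, 3, 5, 6}): φ is true.
  2 (successors {1, 2, 3, 6}): φ is false.
  3 (successors {1, 3}): φ is false.
  4 (successors {2, 4}): φ is false.
  5 (successors {2, 5}): φ is false.
  6 (successors {2, 6, 7}): φ is true.
  7 (successors {1, 6, 7}): φ is true.
For instance, at 7:
  At 7: Box not Dia Box q is false, p is true, so Box not Dia Box q or p is true.
    At 7: Box not Dia Box q requires not Dia Box q at every successor {1, 6, 7}.
      not Dia Box q fails at 1, so Box not Dia Box q is false at 7.
Satisfying worlds: {0, 1, 6, 7}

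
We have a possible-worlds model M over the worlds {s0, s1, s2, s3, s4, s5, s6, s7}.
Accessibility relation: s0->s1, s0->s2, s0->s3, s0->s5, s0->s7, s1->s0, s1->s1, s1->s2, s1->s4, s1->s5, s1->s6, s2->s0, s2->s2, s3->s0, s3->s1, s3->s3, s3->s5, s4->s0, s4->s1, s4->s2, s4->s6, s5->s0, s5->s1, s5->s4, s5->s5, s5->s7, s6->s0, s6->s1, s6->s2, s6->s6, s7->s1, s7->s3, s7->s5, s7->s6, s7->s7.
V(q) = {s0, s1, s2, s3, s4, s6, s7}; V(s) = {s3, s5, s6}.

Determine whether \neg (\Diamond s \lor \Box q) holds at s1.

Recall that \Box ψ holds at a world iff ψ holds at every accessible world, and \Diamond ψ holds iff ψ holds at some accessible world.
At s1: \Diamond s \lor \Box q is true, so \neg (\Diamond s \lor \Box q) is false.
  At s1: \Diamond s is true, \Box q is false, so \Diamond s \lor \Box q is true.
    At s1: \Diamond s requires s at some successor in {s0, s1, s2, s4, s5, s6}.
      s holds at s5, so \Diamond s is true at s1.
    At s1: \Box q requires q at every successor {s0, s1, s2, s4, s5, s6}.
      q fails at s5, so \Box q is false at s1.

No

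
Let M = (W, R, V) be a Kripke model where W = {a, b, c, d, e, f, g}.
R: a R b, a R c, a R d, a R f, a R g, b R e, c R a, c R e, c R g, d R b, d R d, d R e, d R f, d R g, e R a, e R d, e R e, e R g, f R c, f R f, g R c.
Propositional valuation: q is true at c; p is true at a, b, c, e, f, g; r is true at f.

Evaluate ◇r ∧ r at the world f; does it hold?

At f: ◇r is true, r is true, so ◇r ∧ r is true.
  At f: ◇r requires r at some successor in {c, f}.
    r holds at f, so ◇r is true at f.

Yes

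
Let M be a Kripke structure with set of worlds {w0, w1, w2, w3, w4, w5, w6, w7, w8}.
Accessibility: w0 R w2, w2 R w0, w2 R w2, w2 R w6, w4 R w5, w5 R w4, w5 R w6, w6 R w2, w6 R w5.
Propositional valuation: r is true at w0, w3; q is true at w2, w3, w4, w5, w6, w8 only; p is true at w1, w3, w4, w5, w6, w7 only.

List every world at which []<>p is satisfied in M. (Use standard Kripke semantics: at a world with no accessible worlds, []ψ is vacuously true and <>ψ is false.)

Let φ = []<>p. Evaluate φ at each world:
  w0 (successors {w2}): φ is true.
  w1 (successors ∅): φ is true.
  w2 (successors {w0, w2, w6}): φ is false.
  w3 (successors ∅): φ is true.
  w4 (successors {w5}): φ is true.
  w5 (successors {w4, w6}): φ is true.
  w6 (successors {w2, w5}): φ is true.
  w7 (successors ∅): φ is true.
  w8 (successors ∅): φ is true.
For instance, at w2:
  At w2: []<>p requires <>p at every successor {w0, w2, w6}.
    <>p fails at w0, so []<>p is false at w2.
      At w0: <>p requires p at some successor in {w2}.
        At w2: p is false.
      So <>p is false at w0.
Satisfying worlds: {w0, w1, w3, w4, w5, w6, w7, w8}

w0, w1, w3, w4, w5, w6, w7, w8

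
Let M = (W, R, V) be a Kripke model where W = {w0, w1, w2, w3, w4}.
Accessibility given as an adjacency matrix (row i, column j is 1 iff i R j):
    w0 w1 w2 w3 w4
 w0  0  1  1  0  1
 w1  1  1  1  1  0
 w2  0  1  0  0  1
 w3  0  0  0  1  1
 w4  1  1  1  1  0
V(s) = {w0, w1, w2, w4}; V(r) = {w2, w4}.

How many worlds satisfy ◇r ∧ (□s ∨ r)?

Let φ = ◇r ∧ (□s ∨ r). Evaluate φ at each world:
  w0 (successors {w1, w2, w4}): φ is true.
  w1 (successors {w0, w1, w2, w3}): φ is false.
  w2 (successors {w1, w4}): φ is true.
  w3 (successors {w3, w4}): φ is false.
  w4 (successors {w0, w1, w2, w3}): φ is true.
For instance, at w1:
  At w1: ◇r is true, □s ∨ r is false, so ◇r ∧ (□s ∨ r) is false.
    At w1: ◇r requires r at some successor in {w0, w1, w2, w3}.
      r holds at w2, so ◇r is true at w1.
    At w1: □s is false, r is false, so □s ∨ r is false.
      At w1: □s requires s at every successor {w0, w1, w2, w3}.
        s fails at w3, so □s is false at w1.
Satisfying worlds: {w0, w2, w4}

3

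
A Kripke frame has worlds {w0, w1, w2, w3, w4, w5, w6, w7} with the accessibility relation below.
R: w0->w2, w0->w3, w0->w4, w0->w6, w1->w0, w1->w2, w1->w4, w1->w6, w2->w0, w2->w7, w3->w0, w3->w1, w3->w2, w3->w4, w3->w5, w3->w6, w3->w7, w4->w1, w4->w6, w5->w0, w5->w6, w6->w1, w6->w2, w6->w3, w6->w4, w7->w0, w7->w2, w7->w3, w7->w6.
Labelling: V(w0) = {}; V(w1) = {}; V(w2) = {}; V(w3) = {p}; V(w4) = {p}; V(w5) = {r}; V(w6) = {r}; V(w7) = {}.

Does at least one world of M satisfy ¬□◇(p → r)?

Let φ = ¬□◇(p → r). Evaluate φ at each world:
  w0 (successors {w2, w3, w4, w6}): φ is false.
  w1 (successors {w0, w2, w4, w6}): φ is false.
  w2 (successors {w0, w7}): φ is false.
  w3 (successors {w0, w1, w2, w4, w5, w6, w7}): φ is false.
  w4 (successors {w1, w6}): φ is false.
  w5 (successors {w0, w6}): φ is false.
  w6 (successors {w1, w2, w3, w4}): φ is false.
  w7 (successors {w0, w2, w3, w6}): φ is false.
For instance, at w1:
  At w1: □◇(p → r) is true, so ¬□◇(p → r) is false.
    At w1: □◇(p → r) requires ◇(p → r) at every successor {w0, w2, w4, w6}.
      At w0: ◇(p → r) is true.
      At w2: ◇(p → r) is true.
      At w4: ◇(p → r) is true.
      At w6: ◇(p → r) is true.
    So □◇(p → r) is true at w1.

No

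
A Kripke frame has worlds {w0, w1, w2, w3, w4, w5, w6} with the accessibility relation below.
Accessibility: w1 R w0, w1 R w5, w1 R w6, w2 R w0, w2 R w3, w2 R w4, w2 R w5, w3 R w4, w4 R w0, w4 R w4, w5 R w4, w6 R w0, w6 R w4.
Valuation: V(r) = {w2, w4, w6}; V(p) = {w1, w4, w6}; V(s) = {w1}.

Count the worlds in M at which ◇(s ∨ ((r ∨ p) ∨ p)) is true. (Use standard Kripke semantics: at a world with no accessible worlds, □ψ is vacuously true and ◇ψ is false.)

Let φ = ◇(s ∨ ((r ∨ p) ∨ p)). Evaluate φ at each world:
  w0 (successors ∅): φ is false.
  w1 (successors {w0, w5, w6}): φ is true.
  w2 (successors {w0, w3, w4, w5}): φ is true.
  w3 (successors {w4}): φ is true.
  w4 (successors {w0, w4}): φ is true.
  w5 (successors {w4}): φ is true.
  w6 (successors {w0, w4}): φ is true.
For instance, at w1:
  At w1: ◇(s ∨ ((r ∨ p) ∨ p)) requires s ∨ ((r ∨ p) ∨ p) at some successor in {w0, w5, w6}.
    s ∨ ((r ∨ p) ∨ p) holds at w6, so ◇(s ∨ ((r ∨ p) ∨ p)) is true at w1.
Satisfying worlds: {w1, w2, w3, w4, w5, w6}

6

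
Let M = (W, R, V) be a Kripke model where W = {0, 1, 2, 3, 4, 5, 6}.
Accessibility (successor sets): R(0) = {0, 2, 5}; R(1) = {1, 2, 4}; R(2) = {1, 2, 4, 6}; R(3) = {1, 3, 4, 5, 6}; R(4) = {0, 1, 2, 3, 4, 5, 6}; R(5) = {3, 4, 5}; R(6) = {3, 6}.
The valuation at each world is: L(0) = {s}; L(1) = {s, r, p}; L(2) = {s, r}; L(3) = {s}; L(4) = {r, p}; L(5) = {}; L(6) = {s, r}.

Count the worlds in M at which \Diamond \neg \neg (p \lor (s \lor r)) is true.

7

Let φ = \Diamond \neg \neg (p \lor (s \lor r)). Evaluate φ at each world:
  0 (successors {0, 2, 5}): φ is true.
  1 (successors {1, 2, 4}): φ is true.
  2 (successors {1, 2, 4, 6}): φ is true.
  3 (successors {1, 3, 4, 5, 6}): φ is true.
  4 (successors {0, 1, 2, 3, 4, 5, 6}): φ is true.
  5 (successors {3, 4, 5}): φ is true.
  6 (successors {3, 6}): φ is true.
For instance, at 5:
  At 5: \Diamond \neg \neg (p \lor (s \lor r)) requires \neg \neg (p \lor (s \lor r)) at some successor in {3, 4, 5}.
    \neg \neg (p \lor (s \lor r)) holds at 3, so \Diamond \neg \neg (p \lor (s \lor r)) is true at 5.
Satisfying worlds: {0, 1, 2, 3, 4, 5, 6}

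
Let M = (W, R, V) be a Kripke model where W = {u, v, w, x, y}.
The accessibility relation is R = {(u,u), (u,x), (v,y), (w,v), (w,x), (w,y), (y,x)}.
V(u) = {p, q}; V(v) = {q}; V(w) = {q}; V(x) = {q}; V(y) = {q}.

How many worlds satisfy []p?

Let φ = []p. Evaluate φ at each world:
  u (successors {u, x}): φ is false.
  v (successors {y}): φ is false.
  w (successors {v, x, y}): φ is false.
  x (successors ∅): φ is true.
  y (successors {x}): φ is false.
For instance, at w:
  At w: []p requires p at every successor {v, x, y}.
    p fails at v, so []p is false at w.
Satisfying worlds: {x}

1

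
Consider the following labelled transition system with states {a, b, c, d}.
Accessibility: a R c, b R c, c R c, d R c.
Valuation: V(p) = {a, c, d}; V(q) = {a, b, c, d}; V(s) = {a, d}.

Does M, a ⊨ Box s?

No

At a: Box s requires s at every successor {c}.
  s fails at c, so Box s is false at a.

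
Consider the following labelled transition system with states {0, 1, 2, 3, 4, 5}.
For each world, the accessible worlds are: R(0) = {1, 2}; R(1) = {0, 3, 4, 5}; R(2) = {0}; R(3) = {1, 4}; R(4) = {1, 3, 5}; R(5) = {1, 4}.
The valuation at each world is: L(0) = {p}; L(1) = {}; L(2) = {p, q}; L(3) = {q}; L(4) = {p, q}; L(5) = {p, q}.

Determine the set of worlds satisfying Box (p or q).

1, 2

Recall that Box ψ holds at a world iff ψ holds at every accessible world, and Dia ψ holds iff ψ holds at some accessible world.
Let φ = Box (p or q). Evaluate φ at each world:
  0 (successors {1, 2}): φ is false.
  1 (successors {0, 3, 4, 5}): φ is true.
  2 (successors {0}): φ is true.
  3 (successors {1, 4}): φ is false.
  4 (successors {1, 3, 5}): φ is false.
  5 (successors {1, 4}): φ is false.
For instance, at 4:
  At 4: Box (p or q) requires p or q at every successor {1, 3, 5}.
    p or q fails at 1, so Box (p or q) is false at 4.
Satisfying worlds: {1, 2}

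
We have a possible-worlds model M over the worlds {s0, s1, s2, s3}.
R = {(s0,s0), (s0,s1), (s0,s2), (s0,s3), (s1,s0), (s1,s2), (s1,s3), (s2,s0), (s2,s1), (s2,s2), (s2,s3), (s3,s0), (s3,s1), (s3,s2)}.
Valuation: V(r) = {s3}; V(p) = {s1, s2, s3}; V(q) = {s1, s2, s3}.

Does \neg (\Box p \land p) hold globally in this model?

Yes

Let φ = \neg (\Box p \land p). Evaluate φ at each world:
  s0 (successors {s0, s1, s2, s3}): φ is true.
  s1 (successors {s0, s2, s3}): φ is true.
  s2 (successors {s0, s1, s2, s3}): φ is true.
  s3 (successors {s0, s1, s2}): φ is true.
For instance, at s1:
  At s1: \Box p \land p is false, so \neg (\Box p \land p) is true.
    At s1: \Box p is false, p is true, so \Box p \land p is false.
      At s1: \Box p requires p at every successor {s0, s2, s3}.
        p fails at s0, so \Box p is false at s1.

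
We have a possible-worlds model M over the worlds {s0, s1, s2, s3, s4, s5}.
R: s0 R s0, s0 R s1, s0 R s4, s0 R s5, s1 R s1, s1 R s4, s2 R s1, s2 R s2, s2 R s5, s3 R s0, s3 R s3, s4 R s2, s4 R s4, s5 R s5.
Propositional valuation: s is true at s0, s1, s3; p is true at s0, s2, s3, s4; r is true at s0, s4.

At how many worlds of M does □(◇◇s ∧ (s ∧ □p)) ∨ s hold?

3

Let φ = □(◇◇s ∧ (s ∧ □p)) ∨ s. Evaluate φ at each world:
  s0 (successors {s0, s1, s4, s5}): φ is true.
  s1 (successors {s1, s4}): φ is true.
  s2 (successors {s1, s2, s5}): φ is false.
  s3 (successors {s0, s3}): φ is true.
  s4 (successors {s2, s4}): φ is false.
  s5 (successors {s5}): φ is false.
For instance, at s5:
  At s5: □(◇◇s ∧ (s ∧ □p)) is false, s is false, so □(◇◇s ∧ (s ∧ □p)) ∨ s is false.
    At s5: □(◇◇s ∧ (s ∧ □p)) requires ◇◇s ∧ (s ∧ □p) at every successor {s5}.
      ◇◇s ∧ (s ∧ □p) fails at s5, so □(◇◇s ∧ (s ∧ □p)) is false at s5.
Satisfying worlds: {s0, s1, s3}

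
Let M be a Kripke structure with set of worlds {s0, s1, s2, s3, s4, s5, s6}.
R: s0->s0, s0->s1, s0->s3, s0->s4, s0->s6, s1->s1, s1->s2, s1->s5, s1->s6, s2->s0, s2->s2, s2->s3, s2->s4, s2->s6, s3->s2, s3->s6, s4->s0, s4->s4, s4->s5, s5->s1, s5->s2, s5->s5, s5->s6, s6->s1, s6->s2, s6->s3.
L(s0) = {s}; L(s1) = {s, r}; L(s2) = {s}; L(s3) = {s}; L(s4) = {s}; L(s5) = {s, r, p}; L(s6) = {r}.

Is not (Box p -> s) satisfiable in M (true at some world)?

Let φ = not (Box p -> s). Evaluate φ at each world:
  s0 (successors {s0, s1, s3, s4, s6}): φ is false.
  s1 (successors {s1, s2, s5, s6}): φ is false.
  s2 (successors {s0, s2, s3, s4, s6}): φ is false.
  s3 (successors {s2, s6}): φ is false.
  s4 (successors {s0, s4, s5}): φ is false.
  s5 (successors {s1, s2, s5, s6}): φ is false.
  s6 (successors {s1, s2, s3}): φ is false.
For instance, at s3:
  At s3: Box p -> s is true, so not (Box p -> s) is false.
    At s3: Box p is false, s is true, so Box p -> s is true.
      At s3: Box p requires p at every successor {s2, s6}.
        p fails at s2, so Box p is false at s3.

No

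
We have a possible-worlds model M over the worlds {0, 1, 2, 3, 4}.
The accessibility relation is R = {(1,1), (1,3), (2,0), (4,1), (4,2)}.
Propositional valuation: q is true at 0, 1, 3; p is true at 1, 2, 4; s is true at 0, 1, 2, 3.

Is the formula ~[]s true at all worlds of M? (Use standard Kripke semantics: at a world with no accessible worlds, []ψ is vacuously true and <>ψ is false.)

Let φ = ~[]s. Evaluate φ at each world:
  0 (successors ∅): φ is false.
  1 (successors {1, 3}): φ is false.
  2 (successors {0}): φ is false.
  3 (successors ∅): φ is false.
  4 (successors {1, 2}): φ is false.
Detail at 0 (counterexample):
  At 0: []s is true, so ~[]s is false.
    At 0: no accessible worlds, so []s holds vacuously.

No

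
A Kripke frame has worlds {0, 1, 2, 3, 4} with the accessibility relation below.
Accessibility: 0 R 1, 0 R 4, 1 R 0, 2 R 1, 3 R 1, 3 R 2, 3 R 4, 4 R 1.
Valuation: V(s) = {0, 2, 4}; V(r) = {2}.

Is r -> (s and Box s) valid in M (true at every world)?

No

Let φ = r -> (s and Box s). Evaluate φ at each world:
  0 (successors {1, 4}): φ is true.
  1 (successors {0}): φ is true.
  2 (successors {1}): φ is false.
  3 (successors {1, 2, 4}): φ is true.
  4 (successors {1}): φ is true.
Detail at 2 (counterexample):
  At 2: r is true, s and Box s is false, so r -> (s and Box s) is false.
    At 2: s is true, Box s is false, so s and Box s is false.
      At 2: Box s requires s at every successor {1}.
        s fails at 1, so Box s is false at 2.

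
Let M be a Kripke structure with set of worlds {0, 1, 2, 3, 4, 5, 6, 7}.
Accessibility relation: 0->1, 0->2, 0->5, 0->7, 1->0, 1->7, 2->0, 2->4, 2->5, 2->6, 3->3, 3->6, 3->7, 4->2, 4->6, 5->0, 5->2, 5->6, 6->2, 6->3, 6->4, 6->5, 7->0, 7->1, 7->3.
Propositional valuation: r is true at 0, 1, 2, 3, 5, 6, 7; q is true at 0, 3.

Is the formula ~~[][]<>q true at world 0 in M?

At 0: ~[][]<>q is true, so ~~[][]<>q is false.
  At 0: [][]<>q is false, so ~[][]<>q is true.
    At 0: [][]<>q requires []<>q at every successor {1, 2, 5, 7}.
      []<>q fails at 1, so [][]<>q is false at 0.

No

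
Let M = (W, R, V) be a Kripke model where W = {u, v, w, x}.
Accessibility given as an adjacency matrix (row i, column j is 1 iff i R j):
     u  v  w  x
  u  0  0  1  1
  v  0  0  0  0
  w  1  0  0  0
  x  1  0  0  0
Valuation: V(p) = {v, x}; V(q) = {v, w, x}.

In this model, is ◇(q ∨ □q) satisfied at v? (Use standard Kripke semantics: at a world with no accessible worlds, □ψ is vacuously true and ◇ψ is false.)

At v: no accessible worlds, so ◇(q ∨ □q) is false.

No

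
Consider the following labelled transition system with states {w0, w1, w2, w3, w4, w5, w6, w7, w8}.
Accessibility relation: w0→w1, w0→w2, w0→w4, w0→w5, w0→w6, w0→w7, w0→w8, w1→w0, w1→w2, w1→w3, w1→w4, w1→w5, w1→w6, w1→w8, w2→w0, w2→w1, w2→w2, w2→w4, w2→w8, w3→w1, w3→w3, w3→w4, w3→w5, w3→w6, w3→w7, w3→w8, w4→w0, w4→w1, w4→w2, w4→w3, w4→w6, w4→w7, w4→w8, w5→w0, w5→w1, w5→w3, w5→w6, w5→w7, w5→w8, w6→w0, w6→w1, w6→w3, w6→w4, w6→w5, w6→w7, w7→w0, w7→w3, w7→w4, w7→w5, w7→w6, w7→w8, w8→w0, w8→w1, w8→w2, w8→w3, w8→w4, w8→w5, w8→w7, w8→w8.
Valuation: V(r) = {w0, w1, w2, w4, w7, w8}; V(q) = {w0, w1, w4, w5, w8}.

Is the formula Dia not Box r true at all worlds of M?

Let φ = Dia not Box r. Evaluate φ at each world:
  w0 (successors {w1, w2, w4, w5, w6, w7, w8}): φ is true.
  w1 (successors {w0, w2, w3, w4, w5, w6, w8}): φ is true.
  w2 (successors {w0, w1, w2, w4, w8}): φ is true.
  w3 (successors {w1, w3, w4, w5, w6, w7, w8}): φ is true.
  w4 (successors {w0, w1, w2, w3, w6, w7, w8}): φ is true.
  w5 (successors {w0, w1, w3, w6, w7, w8}): φ is true.
  w6 (successors {w0, w1, w3, w4, w5, w7}): φ is true.
  w7 (successors {w0, w3, w4, w5, w6, w8}): φ is true.
  w8 (successors {w0, w1, w2, w3, w4, w5, w7, w8}): φ is true.
For instance, at w2:
  At w2: Dia not Box r requires not Box r at some successor in {w0, w1, w2, w4, w8}.
    not Box r holds at w0, so Dia not Box r is true at w2.
      At w0: Box r is false, so not Box r is true.

Yes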